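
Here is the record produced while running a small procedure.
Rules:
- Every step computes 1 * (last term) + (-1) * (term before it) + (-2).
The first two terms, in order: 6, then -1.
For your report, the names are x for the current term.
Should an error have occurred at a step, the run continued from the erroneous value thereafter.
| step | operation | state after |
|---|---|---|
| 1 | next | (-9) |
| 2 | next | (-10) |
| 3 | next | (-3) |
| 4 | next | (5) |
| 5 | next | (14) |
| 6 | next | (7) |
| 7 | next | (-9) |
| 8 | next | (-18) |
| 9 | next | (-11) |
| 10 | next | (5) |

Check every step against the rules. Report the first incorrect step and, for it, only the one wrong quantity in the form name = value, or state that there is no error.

step 5, x = 6

Step 1: x = 1*(-1) + (-1)*(6) + (-2) = -9 — consistent with the record.
Step 2: x = 1*(-9) + (-1)*(-1) + (-2) = -10 — in agreement.
Step 3: x = 1*(-10) + (-1)*(-9) + (-2) = -3 — agrees with the record.
Step 4: x = 1*(-3) + (-1)*(-10) + (-2) = 5 — consistent with the record.
Step 5: x = 1*(5) + (-1)*(-3) + (-2) = 6 — first mismatch against the record.
First incorrect step: 5; the correct value is x = 6.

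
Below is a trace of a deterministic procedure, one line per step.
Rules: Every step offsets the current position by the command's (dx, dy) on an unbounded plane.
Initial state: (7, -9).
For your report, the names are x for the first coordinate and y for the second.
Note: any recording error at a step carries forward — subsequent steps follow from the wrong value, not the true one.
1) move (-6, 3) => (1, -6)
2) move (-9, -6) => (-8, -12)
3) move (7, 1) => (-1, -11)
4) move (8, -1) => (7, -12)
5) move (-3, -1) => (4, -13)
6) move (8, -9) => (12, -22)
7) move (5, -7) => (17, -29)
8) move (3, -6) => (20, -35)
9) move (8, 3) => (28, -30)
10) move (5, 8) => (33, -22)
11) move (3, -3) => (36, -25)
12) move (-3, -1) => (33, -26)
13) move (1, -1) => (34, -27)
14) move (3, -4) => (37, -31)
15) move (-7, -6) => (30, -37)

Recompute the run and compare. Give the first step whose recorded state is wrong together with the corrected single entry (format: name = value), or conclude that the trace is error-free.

Recomputing the run from the initial state:
step 1: x = 1, y = -6
step 2: x = -8, y = -12
step 3: x = -1, y = -11
step 4: x = 7, y = -12
step 5: x = 4, y = -13
step 6: x = 12, y = -22
step 7: x = 17, y = -29
step 8: x = 20, y = -35
step 9: x = 28, y = -32
step 10: x = 33, y = -24
step 11: x = 36, y = -27
step 12: x = 33, y = -28
step 13: x = 34, y = -29
step 14: x = 37, y = -33
step 15: x = 30, y = -39
The first disagreement with the trace is at step 9, where the value should be y = -32.

step 9, y = -32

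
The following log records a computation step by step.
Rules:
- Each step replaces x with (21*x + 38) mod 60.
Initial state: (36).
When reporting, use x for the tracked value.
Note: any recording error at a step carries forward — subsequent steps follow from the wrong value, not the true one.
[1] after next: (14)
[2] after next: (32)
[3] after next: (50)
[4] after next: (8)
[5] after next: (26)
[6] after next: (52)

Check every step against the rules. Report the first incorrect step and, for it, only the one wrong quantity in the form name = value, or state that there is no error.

Step 1: x = (21*36 + 38) mod 60 = 14 — same as recorded.
Step 2: x = (21*14 + 38) mod 60 = 32 — confirmed correct.
Step 3: x = (21*32 + 38) mod 60 = 50 — verified.
Step 4: x = (21*50 + 38) mod 60 = 8 — confirmed correct.
Step 5: x = (21*8 + 38) mod 60 = 26 — same as recorded.
Step 6: x = (21*26 + 38) mod 60 = 44 — this is not what the log shows.
So the first discrepancy is step 6, where the right value is x = 44.

step 6, x = 44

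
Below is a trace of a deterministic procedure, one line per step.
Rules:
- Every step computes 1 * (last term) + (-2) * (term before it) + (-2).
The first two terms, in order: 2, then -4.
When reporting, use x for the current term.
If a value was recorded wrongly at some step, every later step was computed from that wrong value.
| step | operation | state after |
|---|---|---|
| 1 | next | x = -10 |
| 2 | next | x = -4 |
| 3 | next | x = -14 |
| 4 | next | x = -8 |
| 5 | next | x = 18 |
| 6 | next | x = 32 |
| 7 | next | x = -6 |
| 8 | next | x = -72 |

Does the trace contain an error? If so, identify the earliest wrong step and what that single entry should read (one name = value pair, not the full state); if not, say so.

step 3, x = 14

Step 1: x = 1*(-4) + (-2)*(2) + (-2) = -10 — in agreement.
Step 2: x = 1*(-10) + (-2)*(-4) + (-2) = -4 — checks out.
Step 3: x = 1*(-4) + (-2)*(-10) + (-2) = 14 — the trace disagrees here.
Step 3 is the first one off; corrected, x = 14.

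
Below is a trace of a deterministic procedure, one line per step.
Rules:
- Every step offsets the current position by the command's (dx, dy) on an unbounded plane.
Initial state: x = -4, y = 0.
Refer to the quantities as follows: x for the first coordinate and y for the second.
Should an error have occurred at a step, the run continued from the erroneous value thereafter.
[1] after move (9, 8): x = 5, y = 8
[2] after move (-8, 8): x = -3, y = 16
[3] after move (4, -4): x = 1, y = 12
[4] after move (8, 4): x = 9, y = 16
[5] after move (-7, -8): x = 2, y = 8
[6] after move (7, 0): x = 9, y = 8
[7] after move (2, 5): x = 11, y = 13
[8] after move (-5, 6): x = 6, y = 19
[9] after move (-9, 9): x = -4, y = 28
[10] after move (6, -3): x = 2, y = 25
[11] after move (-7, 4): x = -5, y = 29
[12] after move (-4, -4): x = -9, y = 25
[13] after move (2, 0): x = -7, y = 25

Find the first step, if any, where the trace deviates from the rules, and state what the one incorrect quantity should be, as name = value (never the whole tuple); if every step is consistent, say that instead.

step 9, x = -3

Recomputing the run from the initial state:
step 1: x = 5, y = 8
step 2: x = -3, y = 16
step 3: x = 1, y = 12
step 4: x = 9, y = 16
step 5: x = 2, y = 8
step 6: x = 9, y = 8
step 7: x = 11, y = 13
step 8: x = 6, y = 19
step 9: x = -3, y = 28
step 10: x = 3, y = 25
step 11: x = -4, y = 29
step 12: x = -8, y = 25
step 13: x = -6, y = 25
The first disagreement with the trace is at step 9, where the value should be x = -3.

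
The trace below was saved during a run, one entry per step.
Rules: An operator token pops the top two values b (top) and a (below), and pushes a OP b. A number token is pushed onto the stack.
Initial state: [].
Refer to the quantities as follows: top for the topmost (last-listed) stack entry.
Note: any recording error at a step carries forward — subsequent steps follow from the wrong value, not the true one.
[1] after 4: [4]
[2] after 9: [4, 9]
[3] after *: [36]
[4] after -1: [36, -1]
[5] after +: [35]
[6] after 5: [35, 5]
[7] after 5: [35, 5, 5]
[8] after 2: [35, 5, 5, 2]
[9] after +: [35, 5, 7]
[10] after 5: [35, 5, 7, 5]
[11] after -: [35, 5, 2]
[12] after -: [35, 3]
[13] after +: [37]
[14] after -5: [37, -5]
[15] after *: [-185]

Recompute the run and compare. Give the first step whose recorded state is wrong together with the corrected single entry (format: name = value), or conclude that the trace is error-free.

step 13, top = 38

step 1: push 4: top = 4 -> consistent with the trace
step 2: push 9: top = 9 -> confirmed correct
step 3: 4 * 9 = 36 -> same as recorded
step 4: push -1: top = -1 -> agrees with the trace
step 5: 36 + -1 = 35 -> agrees with the trace
step 6: push 5: top = 5 -> agrees with the trace
step 7: push 5: top = 5 -> same as recorded
step 8: push 2: top = 2 -> checks out
step 9: 5 + 2 = 7 -> agrees with the trace
step 10: push 5: top = 5 -> in agreement
step 11: 7 - 5 = 2 -> checks out
step 12: 5 - 2 = 3 -> no discrepancy
step 13: 35 + 3 = 38 -> this is not what the trace shows
The audit stops at step 13: the recorded entry is wrong and should be top = 38.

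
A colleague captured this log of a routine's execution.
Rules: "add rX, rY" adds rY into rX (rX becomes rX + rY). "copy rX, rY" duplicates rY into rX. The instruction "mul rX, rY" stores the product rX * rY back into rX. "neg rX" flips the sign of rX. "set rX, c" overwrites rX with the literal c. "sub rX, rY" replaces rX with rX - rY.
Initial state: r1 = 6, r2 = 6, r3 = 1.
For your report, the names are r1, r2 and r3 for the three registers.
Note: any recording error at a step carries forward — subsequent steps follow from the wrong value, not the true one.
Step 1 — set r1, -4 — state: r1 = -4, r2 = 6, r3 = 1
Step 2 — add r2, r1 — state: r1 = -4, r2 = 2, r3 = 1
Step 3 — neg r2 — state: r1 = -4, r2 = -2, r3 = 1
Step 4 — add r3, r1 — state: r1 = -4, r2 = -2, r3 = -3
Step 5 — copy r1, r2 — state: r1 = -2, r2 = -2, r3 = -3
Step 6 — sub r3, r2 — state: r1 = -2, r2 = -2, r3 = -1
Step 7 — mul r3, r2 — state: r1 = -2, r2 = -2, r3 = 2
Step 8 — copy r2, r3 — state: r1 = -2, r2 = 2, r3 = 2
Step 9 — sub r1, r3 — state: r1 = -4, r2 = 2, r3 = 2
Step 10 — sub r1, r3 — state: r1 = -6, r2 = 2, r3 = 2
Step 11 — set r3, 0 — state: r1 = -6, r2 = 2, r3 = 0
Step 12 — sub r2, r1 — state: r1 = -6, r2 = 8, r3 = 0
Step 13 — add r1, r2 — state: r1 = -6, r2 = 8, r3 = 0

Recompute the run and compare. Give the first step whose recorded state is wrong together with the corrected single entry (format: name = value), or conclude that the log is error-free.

step 13, r1 = 2

step 1: r1 = -4 -> checks out
step 2: r2 = 6 + -4 = 2 -> same as recorded
step 3: r2 = -(2) = -2 -> in agreement
step 4: r3 = 1 + -4 = -3 -> no discrepancy
step 5: r1 = -2 -> same as recorded
step 6: r3 = -3 - -2 = -1 -> in agreement
step 7: r3 = -1 * -2 = 2 -> checks out
step 8: r2 = 2 -> confirmed correct
step 9: r1 = -2 - 2 = -4 -> confirmed correct
step 10: r1 = -4 - 2 = -6 -> no discrepancy
step 11: r3 = 0 -> in agreement
step 12: r2 = 2 - -6 = 8 -> consistent with the log
step 13: r1 = -6 + 8 = 2 -> the log has a different value
That makes step 13 the first incorrect line — r1 = 2 is what it should show.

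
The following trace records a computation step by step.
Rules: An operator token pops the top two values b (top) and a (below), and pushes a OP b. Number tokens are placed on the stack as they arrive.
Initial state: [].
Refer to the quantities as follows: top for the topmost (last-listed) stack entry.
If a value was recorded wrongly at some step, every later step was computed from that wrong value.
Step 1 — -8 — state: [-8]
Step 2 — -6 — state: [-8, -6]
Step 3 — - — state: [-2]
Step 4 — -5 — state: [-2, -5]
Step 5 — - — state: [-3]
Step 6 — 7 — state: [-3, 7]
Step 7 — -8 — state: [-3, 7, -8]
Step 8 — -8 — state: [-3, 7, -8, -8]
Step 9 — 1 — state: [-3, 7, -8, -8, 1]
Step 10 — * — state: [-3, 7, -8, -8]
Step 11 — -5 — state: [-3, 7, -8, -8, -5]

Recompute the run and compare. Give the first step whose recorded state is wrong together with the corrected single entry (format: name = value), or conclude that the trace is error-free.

step 1: push -8: top = -8 -> agrees with the trace
step 2: push -6: top = -6 -> verified
step 3: -8 - -6 = -2 -> exactly as logged
step 4: push -5: top = -5 -> checks out
step 5: -2 - -5 = 3 -> a discrepancy with the trace
The earliest wrong entry is at step 5: it should read top = 3.

step 5, top = 3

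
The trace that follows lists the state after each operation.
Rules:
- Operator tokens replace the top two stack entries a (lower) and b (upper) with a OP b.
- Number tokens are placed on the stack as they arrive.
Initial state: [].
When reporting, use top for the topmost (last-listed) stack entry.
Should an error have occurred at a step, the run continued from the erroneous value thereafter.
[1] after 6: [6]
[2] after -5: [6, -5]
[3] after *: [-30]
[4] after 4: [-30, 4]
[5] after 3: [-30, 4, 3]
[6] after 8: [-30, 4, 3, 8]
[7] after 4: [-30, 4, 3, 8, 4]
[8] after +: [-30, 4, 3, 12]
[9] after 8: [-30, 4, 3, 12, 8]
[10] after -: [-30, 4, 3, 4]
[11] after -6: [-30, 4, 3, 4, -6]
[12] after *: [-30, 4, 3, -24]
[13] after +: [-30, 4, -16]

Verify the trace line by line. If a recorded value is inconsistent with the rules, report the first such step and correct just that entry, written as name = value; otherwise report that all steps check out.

step 13, top = -21

Recomputing the run from the initial state:
step 1: [6]
step 2: [6, -5]
step 3: [-30]
step 4: [-30, 4]
step 5: [-30, 4, 3]
step 6: [-30, 4, 3, 8]
step 7: [-30, 4, 3, 8, 4]
step 8: [-30, 4, 3, 12]
step 9: [-30, 4, 3, 12, 8]
step 10: [-30, 4, 3, 4]
step 11: [-30, 4, 3, 4, -6]
step 12: [-30, 4, 3, -24]
step 13: [-30, 4, -21]
The first disagreement with the trace is at step 13, where the value should be top = -21.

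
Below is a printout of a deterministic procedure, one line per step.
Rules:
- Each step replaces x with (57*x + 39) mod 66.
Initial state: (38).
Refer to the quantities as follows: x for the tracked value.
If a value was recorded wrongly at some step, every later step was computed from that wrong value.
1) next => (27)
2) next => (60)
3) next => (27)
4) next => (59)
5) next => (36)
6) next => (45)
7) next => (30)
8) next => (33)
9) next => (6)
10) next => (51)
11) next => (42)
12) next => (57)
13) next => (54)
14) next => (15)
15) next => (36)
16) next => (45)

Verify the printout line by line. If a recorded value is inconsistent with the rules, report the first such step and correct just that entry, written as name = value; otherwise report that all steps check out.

step 4, x = 60

Step 1: x = (57*38 + 39) mod 66 = 27 — checks out.
Step 2: x = (57*27 + 39) mod 66 = 60 — confirmed correct.
Step 3: x = (57*60 + 39) mod 66 = 27 — agrees with the printout.
Step 4: x = (57*27 + 39) mod 66 = 60 — the entry is off here.
So the first discrepancy is step 4, where the right value is x = 60.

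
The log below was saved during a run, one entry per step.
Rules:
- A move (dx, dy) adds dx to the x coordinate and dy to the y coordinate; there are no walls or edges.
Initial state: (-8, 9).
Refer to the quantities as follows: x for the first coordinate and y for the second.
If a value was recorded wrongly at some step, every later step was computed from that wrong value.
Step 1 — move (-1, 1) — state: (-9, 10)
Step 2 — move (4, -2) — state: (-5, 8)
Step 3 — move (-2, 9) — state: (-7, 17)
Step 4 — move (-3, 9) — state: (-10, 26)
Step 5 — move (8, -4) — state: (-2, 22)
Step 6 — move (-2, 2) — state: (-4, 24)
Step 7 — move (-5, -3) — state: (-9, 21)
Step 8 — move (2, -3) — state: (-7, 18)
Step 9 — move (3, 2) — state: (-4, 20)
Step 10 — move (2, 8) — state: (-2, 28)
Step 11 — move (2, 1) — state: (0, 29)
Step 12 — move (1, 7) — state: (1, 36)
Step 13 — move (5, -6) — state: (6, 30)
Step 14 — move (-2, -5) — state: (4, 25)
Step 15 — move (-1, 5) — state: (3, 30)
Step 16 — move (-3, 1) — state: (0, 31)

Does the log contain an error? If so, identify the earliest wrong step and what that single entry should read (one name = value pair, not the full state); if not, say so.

no error

1. x = -8 + (-1) = -9, y = 9 + (1) = 10 (same as recorded)
2. x = -9 + (4) = -5, y = 10 + (-2) = 8 (in agreement)
3. x = -5 + (-2) = -7, y = 8 + (9) = 17 (exactly as logged)
4. x = -7 + (-3) = -10, y = 17 + (9) = 26 (no discrepancy)
5. x = -10 + (8) = -2, y = 26 + (-4) = 22 (same as recorded)
6. x = -2 + (-2) = -4, y = 22 + (2) = 24 (exactly as logged)
7. x = -4 + (-5) = -9, y = 24 + (-3) = 21 (no discrepancy)
8. x = -9 + (2) = -7, y = 21 + (-3) = 18 (matches)
9. x = -7 + (3) = -4, y = 18 + (2) = 20 (same as recorded)
10. x = -4 + (2) = -2, y = 20 + (8) = 28 (in agreement)
11. x = -2 + (2) = 0, y = 28 + (1) = 29 (consistent with the log)
12. x = 0 + (1) = 1, y = 29 + (7) = 36 (confirmed correct)
13. x = 1 + (5) = 6, y = 36 + (-6) = 30 (in agreement)
14. x = 6 + (-2) = 4, y = 30 + (-5) = 25 (no discrepancy)
15. x = 4 + (-1) = 3, y = 25 + (5) = 30 (confirmed correct)
16. x = 3 + (-3) = 0, y = 30 + (1) = 31 (no discrepancy)
The recomputation confirms every line.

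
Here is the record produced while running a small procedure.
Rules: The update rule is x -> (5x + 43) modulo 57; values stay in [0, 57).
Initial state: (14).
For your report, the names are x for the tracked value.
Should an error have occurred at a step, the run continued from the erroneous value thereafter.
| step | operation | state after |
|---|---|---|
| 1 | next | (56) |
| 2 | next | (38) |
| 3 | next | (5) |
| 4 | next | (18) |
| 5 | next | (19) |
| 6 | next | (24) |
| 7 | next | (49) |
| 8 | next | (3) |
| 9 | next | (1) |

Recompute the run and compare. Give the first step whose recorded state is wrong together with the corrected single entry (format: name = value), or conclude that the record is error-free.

step 4, x = 11

Step 1: x = (5*14 + 43) mod 57 = 56 — no discrepancy.
Step 2: x = (5*56 + 43) mod 57 = 38 — exactly as logged.
Step 3: x = (5*38 + 43) mod 57 = 5 — matches.
Step 4: x = (5*5 + 43) mod 57 = 11 — the record disagrees here.
The audit stops at step 4: the recorded entry is wrong and should be x = 11.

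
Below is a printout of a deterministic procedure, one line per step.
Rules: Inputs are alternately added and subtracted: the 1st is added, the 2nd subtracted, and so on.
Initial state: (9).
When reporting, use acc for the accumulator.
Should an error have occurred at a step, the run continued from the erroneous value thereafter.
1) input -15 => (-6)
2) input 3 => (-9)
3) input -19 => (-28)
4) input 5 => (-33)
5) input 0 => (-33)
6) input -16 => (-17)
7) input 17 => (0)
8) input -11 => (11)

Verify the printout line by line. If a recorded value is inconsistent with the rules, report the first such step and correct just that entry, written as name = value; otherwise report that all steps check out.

no error

1. acc = 9 + -15 = -6 (no discrepancy)
2. acc = -6 - 3 = -9 (verified)
3. acc = -9 + -19 = -28 (exactly as logged)
4. acc = -28 - 5 = -33 (matches)
5. acc = -33 + 0 = -33 (checks out)
6. acc = -33 - -16 = -17 (in agreement)
7. acc = -17 + 17 = 0 (matches)
8. acc = 0 - -11 = 11 (matches)
The whole run recomputes cleanly — no discrepancies.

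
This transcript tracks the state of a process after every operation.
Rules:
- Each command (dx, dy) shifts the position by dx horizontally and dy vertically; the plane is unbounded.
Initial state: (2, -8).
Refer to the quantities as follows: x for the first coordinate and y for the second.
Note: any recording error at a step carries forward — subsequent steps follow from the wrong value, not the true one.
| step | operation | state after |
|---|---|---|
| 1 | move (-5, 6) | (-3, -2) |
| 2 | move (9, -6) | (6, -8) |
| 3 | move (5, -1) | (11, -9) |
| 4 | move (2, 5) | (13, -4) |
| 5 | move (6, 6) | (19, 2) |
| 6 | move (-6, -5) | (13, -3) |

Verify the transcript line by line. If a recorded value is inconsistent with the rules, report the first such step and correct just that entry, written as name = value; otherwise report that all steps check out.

step 1: x = 2 + (-5) = -3, y = -8 + (6) = -2 -> no discrepancy
step 2: x = -3 + (9) = 6, y = -2 + (-6) = -8 -> checks out
step 3: x = 6 + (5) = 11, y = -8 + (-1) = -9 -> matches
step 4: x = 11 + (2) = 13, y = -9 + (5) = -4 -> matches
step 5: x = 13 + (6) = 19, y = -4 + (6) = 2 -> no discrepancy
step 6: x = 19 + (-6) = 13, y = 2 + (-5) = -3 -> no discrepancy
The whole run recomputes cleanly — no discrepancies.

no error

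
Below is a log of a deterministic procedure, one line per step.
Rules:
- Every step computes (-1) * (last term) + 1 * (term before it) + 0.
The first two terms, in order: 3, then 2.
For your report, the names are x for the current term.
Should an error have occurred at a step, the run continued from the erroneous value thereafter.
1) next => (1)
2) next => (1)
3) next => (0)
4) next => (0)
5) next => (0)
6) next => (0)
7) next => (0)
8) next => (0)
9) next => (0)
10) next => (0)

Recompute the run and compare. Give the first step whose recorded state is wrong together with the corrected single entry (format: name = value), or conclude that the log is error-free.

step 4, x = 1

step 1: x = -1*(2) + (1)*(3) + (0) = 1 -> exactly as logged
step 2: x = -1*(1) + (1)*(2) + (0) = 1 -> matches
step 3: x = -1*(1) + (1)*(1) + (0) = 0 -> checks out
step 4: x = -1*(0) + (1)*(1) + (0) = 1 -> this is not what the log shows
That makes step 4 the first incorrect line — x = 1 is what it should show.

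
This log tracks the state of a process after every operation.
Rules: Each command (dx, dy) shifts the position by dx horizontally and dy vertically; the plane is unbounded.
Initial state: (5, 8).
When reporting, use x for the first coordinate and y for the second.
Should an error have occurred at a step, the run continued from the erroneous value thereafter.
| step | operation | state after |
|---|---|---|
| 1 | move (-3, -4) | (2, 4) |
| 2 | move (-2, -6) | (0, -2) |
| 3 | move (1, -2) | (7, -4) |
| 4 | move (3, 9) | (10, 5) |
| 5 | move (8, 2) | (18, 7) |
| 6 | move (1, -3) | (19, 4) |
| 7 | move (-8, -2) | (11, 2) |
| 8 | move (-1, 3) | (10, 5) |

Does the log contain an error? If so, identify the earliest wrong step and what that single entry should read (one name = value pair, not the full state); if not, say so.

step 3, x = 1

Recomputing the run from the initial state:
step 1: x = 2, y = 4
step 2: x = 0, y = -2
step 3: x = 1, y = -4
step 4: x = 4, y = 5
step 5: x = 12, y = 7
step 6: x = 13, y = 4
step 7: x = 5, y = 2
step 8: x = 4, y = 5
The first disagreement with the log is at step 3, where the value should be x = 1.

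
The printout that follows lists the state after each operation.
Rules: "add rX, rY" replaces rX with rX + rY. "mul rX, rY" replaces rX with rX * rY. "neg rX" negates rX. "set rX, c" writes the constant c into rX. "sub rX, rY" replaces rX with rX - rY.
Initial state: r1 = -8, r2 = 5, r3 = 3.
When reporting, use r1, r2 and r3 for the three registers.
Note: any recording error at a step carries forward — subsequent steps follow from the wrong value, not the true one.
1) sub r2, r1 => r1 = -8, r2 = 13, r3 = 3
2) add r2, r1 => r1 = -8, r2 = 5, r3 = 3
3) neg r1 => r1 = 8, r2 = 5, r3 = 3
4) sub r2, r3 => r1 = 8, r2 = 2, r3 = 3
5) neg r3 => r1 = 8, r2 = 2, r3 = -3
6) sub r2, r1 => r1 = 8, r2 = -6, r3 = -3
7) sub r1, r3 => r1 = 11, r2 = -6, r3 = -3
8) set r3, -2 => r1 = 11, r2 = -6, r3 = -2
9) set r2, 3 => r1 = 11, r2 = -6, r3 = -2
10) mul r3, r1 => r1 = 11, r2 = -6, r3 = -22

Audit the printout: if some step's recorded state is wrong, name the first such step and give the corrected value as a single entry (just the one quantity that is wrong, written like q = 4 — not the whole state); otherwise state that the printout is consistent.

step 9, r2 = 3

Recomputing the run from the initial state:
step 1: r1 = -8, r2 = 13, r3 = 3
step 2: r1 = -8, r2 = 5, r3 = 3
step 3: r1 = 8, r2 = 5, r3 = 3
step 4: r1 = 8, r2 = 2, r3 = 3
step 5: r1 = 8, r2 = 2, r3 = -3
step 6: r1 = 8, r2 = -6, r3 = -3
step 7: r1 = 11, r2 = -6, r3 = -3
step 8: r1 = 11, r2 = -6, r3 = -2
step 9: r1 = 11, r2 = 3, r3 = -2
step 10: r1 = 11, r2 = 3, r3 = -22
The first disagreement with the printout is at step 9, where the value should be r2 = 3.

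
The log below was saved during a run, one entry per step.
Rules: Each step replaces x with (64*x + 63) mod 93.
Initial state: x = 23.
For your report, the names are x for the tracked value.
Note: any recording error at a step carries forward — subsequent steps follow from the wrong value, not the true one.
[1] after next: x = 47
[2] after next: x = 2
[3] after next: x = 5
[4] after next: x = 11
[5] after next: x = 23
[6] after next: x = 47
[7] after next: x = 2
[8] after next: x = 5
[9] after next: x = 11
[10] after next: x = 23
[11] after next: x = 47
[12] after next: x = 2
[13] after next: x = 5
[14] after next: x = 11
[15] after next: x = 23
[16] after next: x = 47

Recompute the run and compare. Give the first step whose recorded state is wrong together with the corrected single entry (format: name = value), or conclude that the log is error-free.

Recomputing the run from the initial state:
step 1: x = 47
step 2: x = 2
step 3: x = 5
step 4: x = 11
step 5: x = 23
step 6: x = 47
step 7: x = 2
step 8: x = 5
step 9: x = 11
step 10: x = 23
step 11: x = 47
step 12: x = 2
step 13: x = 5
step 14: x = 11
step 15: x = 23
step 16: x = 47
This matches the log at every step.

no error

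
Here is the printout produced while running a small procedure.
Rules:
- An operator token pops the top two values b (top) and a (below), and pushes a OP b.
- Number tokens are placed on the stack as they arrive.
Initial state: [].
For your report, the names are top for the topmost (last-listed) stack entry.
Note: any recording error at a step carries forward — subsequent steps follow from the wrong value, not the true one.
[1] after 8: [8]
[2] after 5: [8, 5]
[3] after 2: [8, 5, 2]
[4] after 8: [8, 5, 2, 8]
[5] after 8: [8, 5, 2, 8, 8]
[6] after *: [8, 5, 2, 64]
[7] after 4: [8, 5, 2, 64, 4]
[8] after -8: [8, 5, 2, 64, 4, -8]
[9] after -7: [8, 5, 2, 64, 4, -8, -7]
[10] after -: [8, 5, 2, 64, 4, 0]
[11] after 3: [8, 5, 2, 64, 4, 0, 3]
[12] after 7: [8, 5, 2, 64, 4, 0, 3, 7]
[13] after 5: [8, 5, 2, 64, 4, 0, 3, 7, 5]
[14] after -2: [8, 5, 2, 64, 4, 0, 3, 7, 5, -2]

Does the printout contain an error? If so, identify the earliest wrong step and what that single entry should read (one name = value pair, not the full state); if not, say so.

Recomputing the run from the initial state:
step 1: [8]
step 2: [8, 5]
step 3: [8, 5, 2]
step 4: [8, 5, 2, 8]
step 5: [8, 5, 2, 8, 8]
step 6: [8, 5, 2, 64]
step 7: [8, 5, 2, 64, 4]
step 8: [8, 5, 2, 64, 4, -8]
step 9: [8, 5, 2, 64, 4, -8, -7]
step 10: [8, 5, 2, 64, 4, -1]
step 11: [8, 5, 2, 64, 4, -1, 3]
step 12: [8, 5, 2, 64, 4, -1, 3, 7]
step 13: [8, 5, 2, 64, 4, -1, 3, 7, 5]
step 14: [8, 5, 2, 64, 4, -1, 3, 7, 5, -2]
The first disagreement with the printout is at step 10, where the value should be top = -1.

step 10, top = -1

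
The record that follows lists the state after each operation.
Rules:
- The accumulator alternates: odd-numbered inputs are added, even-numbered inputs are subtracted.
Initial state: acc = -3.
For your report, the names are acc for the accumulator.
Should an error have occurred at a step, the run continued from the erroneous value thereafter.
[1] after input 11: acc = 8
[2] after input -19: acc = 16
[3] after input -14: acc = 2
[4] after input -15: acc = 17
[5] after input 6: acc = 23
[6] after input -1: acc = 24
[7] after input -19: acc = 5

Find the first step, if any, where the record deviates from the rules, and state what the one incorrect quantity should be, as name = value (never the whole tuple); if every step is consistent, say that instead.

step 2, acc = 27

1. acc = -3 + 11 = 8 (confirmed correct)
2. acc = 8 - -19 = 27 (this is not what the record shows)
That makes step 2 the first incorrect line — acc = 27 is what it should show.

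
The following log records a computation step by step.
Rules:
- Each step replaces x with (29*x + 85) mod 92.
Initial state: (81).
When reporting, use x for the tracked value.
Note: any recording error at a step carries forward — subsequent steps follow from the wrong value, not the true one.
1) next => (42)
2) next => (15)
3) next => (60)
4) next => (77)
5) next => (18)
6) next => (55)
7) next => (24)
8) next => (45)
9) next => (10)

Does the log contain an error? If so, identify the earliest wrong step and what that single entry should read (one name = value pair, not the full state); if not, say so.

no error

Recomputing the run from the initial state:
step 1: x = 42
step 2: x = 15
step 3: x = 60
step 4: x = 77
step 5: x = 18
step 6: x = 55
step 7: x = 24
step 8: x = 45
step 9: x = 10
This matches the log at every step.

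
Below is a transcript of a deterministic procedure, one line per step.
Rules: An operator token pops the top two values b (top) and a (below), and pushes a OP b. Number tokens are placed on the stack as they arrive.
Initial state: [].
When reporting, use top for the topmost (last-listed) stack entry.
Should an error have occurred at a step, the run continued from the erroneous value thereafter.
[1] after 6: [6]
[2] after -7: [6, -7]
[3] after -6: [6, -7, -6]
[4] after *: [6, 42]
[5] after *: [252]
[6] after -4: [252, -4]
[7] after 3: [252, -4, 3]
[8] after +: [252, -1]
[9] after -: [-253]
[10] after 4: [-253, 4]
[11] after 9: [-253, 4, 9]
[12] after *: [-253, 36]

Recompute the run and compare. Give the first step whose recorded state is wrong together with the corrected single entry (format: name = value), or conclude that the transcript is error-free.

step 9, top = 253

step 1: push 6: top = 6 -> checks out
step 2: push -7: top = -7 -> verified
step 3: push -6: top = -6 -> no discrepancy
step 4: -7 * -6 = 42 -> confirmed correct
step 5: 6 * 42 = 252 -> checks out
step 6: push -4: top = -4 -> checks out
step 7: push 3: top = 3 -> consistent with the transcript
step 8: -4 + 3 = -1 -> agrees with the transcript
step 9: 252 - -1 = 253 -> first mismatch against the transcript
Step 9 is the first one off; corrected, top = 253.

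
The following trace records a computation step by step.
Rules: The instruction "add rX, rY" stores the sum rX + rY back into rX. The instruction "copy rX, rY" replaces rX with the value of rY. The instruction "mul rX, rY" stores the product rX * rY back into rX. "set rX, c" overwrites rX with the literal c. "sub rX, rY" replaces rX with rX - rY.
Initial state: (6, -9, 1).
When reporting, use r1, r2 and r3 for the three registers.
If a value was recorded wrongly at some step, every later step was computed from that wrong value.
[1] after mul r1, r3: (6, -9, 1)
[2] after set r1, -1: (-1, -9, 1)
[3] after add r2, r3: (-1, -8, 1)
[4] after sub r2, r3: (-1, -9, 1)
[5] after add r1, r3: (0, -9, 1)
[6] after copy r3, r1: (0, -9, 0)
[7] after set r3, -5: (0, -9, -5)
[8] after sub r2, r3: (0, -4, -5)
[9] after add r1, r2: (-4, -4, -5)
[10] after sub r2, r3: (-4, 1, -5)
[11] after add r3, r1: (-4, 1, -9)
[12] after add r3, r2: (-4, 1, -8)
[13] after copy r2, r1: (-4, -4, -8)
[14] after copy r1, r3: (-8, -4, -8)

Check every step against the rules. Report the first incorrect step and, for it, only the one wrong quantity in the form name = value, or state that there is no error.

Step 1: r1 = 6 * 1 = 6 — matches.
Step 2: r1 = -1 — same as recorded.
Step 3: r2 = -9 + 1 = -8 — no discrepancy.
Step 4: r2 = -8 - 1 = -9 — consistent with the trace.
Step 5: r1 = -1 + 1 = 0 — agrees with the trace.
Step 6: r3 = 0 — consistent with the trace.
Step 7: r3 = -5 — no discrepancy.
Step 8: r2 = -9 - -5 = -4 — same as recorded.
Step 9: r1 = 0 + -4 = -4 — agrees with the trace.
Step 10: r2 = -4 - -5 = 1 — consistent with the trace.
Step 11: r3 = -5 + -4 = -9 — no discrepancy.
Step 12: r3 = -9 + 1 = -8 — agrees with the trace.
Step 13: r2 = -4 — exactly as logged.
Step 14: r1 = -8 — verified.
Nothing is out of place; the run is error-free.

no error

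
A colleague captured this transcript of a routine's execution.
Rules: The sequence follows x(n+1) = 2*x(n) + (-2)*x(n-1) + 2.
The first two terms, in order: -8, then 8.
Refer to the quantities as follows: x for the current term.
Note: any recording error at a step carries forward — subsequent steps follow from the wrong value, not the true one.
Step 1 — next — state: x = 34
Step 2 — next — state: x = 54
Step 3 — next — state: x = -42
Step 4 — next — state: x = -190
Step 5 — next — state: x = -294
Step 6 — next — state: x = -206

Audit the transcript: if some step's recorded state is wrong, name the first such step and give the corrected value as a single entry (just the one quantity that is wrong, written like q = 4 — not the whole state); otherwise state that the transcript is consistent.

step 1: x = 2*(8) + (-2)*(-8) + (2) = 34 -> confirmed correct
step 2: x = 2*(34) + (-2)*(8) + (2) = 54 -> exactly as logged
step 3: x = 2*(54) + (-2)*(34) + (2) = 42 -> the entry is off here
First incorrect step: 3; the correct value is x = 42.

step 3, x = 42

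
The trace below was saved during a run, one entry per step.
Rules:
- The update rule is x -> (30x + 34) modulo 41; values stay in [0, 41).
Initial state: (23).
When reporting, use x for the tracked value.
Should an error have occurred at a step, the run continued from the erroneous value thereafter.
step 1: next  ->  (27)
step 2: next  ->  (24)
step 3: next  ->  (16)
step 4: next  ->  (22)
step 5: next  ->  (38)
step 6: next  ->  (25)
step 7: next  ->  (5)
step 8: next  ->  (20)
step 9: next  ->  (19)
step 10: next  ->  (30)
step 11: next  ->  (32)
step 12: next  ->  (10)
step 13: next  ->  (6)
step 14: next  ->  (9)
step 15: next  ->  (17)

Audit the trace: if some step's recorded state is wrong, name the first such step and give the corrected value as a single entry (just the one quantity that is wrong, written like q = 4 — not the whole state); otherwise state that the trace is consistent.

Step 1: x = (30*23 + 34) mod 41 = 27 — in agreement.
Step 2: x = (30*27 + 34) mod 41 = 24 — verified.
Step 3: x = (30*24 + 34) mod 41 = 16 — same as recorded.
Step 4: x = (30*16 + 34) mod 41 = 22 — no discrepancy.
Step 5: x = (30*22 + 34) mod 41 = 38 — checks out.
Step 6: x = (30*38 + 34) mod 41 = 26 — a discrepancy with the trace.
Conclusion: step 6 carries the first error; the entry should be x = 26.

step 6, x = 26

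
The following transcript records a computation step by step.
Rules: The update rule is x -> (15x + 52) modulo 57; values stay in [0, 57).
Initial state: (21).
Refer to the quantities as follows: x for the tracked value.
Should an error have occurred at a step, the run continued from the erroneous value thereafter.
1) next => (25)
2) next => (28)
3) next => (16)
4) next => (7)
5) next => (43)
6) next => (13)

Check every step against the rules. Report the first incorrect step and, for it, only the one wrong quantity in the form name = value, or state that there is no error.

no error

1. x = (15*21 + 52) mod 57 = 25 (in agreement)
2. x = (15*25 + 52) mod 57 = 28 (in agreement)
3. x = (15*28 + 52) mod 57 = 16 (in agreement)
4. x = (15*16 + 52) mod 57 = 7 (same as recorded)
5. x = (15*7 + 52) mod 57 = 43 (confirmed correct)
6. x = (15*43 + 52) mod 57 = 13 (exactly as logged)
Each recorded entry agrees with the recomputation.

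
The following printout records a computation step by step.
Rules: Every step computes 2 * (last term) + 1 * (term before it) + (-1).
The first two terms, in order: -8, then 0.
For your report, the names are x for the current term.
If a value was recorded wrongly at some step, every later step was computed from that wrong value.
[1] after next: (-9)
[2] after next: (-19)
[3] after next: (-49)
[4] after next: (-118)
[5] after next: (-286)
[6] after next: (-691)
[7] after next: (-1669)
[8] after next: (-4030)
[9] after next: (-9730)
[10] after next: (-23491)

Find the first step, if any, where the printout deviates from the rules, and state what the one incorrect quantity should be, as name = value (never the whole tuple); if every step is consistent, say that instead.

step 3, x = -48

step 1: x = 2*(0) + (1)*(-8) + (-1) = -9 -> matches
step 2: x = 2*(-9) + (1)*(0) + (-1) = -19 -> matches
step 3: x = 2*(-19) + (1)*(-9) + (-1) = -48 -> the printout disagrees here
Conclusion: step 3 carries the first error; the entry should be x = -48.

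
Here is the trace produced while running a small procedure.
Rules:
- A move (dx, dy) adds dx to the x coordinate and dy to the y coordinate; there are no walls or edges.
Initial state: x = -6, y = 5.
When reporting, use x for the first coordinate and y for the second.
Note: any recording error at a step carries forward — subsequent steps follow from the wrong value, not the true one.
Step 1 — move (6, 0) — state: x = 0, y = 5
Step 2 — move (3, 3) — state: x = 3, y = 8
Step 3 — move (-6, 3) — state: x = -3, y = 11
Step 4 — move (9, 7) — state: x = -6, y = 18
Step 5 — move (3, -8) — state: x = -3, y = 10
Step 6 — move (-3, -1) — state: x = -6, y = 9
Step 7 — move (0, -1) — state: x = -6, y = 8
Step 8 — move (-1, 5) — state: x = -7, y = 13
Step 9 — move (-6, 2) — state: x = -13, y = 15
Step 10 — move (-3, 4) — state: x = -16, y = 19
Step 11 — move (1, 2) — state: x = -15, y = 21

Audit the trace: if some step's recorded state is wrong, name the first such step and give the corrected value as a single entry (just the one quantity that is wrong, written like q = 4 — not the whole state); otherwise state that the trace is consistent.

1. x = -6 + (6) = 0, y = 5 + (0) = 5 (agrees with the trace)
2. x = 0 + (3) = 3, y = 5 + (3) = 8 (agrees with the trace)
3. x = 3 + (-6) = -3, y = 8 + (3) = 11 (consistent with the trace)
4. x = -3 + (9) = 6, y = 11 + (7) = 18 (the entry is off here)
So the first discrepancy is step 4, where the right value is x = 6.

step 4, x = 6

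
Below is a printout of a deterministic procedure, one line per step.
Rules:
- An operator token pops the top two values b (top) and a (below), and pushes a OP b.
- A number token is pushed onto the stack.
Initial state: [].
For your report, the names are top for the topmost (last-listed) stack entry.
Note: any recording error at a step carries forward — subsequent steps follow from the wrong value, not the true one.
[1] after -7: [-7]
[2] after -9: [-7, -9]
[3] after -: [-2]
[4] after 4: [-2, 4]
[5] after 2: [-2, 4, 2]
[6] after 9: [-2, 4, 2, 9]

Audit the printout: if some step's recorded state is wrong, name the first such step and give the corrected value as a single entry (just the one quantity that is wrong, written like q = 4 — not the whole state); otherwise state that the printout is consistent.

step 3, top = 2

Recomputing the run from the initial state:
step 1: [-7]
step 2: [-7, -9]
step 3: [2]
step 4: [2, 4]
step 5: [2, 4, 2]
step 6: [2, 4, 2, 9]
The first disagreement with the printout is at step 3, where the value should be top = 2.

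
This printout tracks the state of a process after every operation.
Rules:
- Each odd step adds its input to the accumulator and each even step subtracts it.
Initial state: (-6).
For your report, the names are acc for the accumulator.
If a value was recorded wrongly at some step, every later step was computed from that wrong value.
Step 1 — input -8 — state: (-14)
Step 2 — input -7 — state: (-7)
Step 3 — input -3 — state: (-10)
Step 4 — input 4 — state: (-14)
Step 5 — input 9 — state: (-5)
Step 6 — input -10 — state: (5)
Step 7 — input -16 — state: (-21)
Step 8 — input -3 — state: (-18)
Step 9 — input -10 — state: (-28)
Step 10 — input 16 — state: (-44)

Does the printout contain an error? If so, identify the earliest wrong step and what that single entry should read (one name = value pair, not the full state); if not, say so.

Recomputing the run from the initial state:
step 1: acc = -14
step 2: acc = -7
step 3: acc = -10
step 4: acc = -14
step 5: acc = -5
step 6: acc = 5
step 7: acc = -11
step 8: acc = -8
step 9: acc = -18
step 10: acc = -34
The first disagreement with the printout is at step 7, where the value should be acc = -11.

step 7, acc = -11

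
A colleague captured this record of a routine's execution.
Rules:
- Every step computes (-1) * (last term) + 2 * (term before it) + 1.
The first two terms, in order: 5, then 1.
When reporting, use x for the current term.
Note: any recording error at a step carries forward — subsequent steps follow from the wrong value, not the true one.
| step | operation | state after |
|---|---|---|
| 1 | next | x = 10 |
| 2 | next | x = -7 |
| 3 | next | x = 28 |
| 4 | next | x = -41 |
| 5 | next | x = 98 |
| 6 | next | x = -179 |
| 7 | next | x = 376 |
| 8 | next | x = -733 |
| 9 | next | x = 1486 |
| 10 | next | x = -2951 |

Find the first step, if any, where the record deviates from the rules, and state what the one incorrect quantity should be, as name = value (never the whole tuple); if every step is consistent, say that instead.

no error

Step 1: x = -1*(1) + (2)*(5) + (1) = 10 — agrees with the record.
Step 2: x = -1*(10) + (2)*(1) + (1) = -7 — exactly as logged.
Step 3: x = -1*(-7) + (2)*(10) + (1) = 28 — exactly as logged.
Step 4: x = -1*(28) + (2)*(-7) + (1) = -41 — no discrepancy.
Step 5: x = -1*(-41) + (2)*(28) + (1) = 98 — confirmed correct.
Step 6: x = -1*(98) + (2)*(-41) + (1) = -179 — confirmed correct.
Step 7: x = -1*(-179) + (2)*(98) + (1) = 376 — same as recorded.
Step 8: x = -1*(376) + (2)*(-179) + (1) = -733 — exactly as logged.
Step 9: x = -1*(-733) + (2)*(376) + (1) = 1486 — verified.
Step 10: x = -1*(1486) + (2)*(-733) + (1) = -2951 — confirmed correct.
Every step is consistent.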